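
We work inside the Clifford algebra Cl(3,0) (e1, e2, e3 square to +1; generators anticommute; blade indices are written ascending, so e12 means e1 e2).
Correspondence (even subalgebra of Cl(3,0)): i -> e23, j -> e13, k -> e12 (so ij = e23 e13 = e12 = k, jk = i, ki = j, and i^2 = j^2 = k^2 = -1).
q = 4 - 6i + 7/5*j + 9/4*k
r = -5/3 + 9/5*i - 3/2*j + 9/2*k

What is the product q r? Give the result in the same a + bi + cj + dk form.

In blades: q = 4 + 9/4*e12 + 7/5*e13 - 6*e23, r = -5/3 + 9/2*e12 - 3/2*e13 + 9/5*e23.
Distribute q over r term by term (generator squares from the signature, products reordered to ascending indices): (4)*r = -20/3 + 18*e12 - 6*e13 + 36/5*e23; (9/4*e12)*r = -81/8 - 15/4*e12 + 81/20*e13 + 27/8*e23; (7/5*e13)*r = 21/10 - 63/25*e12 - 7/3*e13 + 63/10*e23; (-6*e23)*r = 54/5 + 9*e12 + 27*e13 + 10*e23.
Sum: -467/120 + 2073/100*e12 + 1363/60*e13 + 215/8*e23; translating back through the correspondence:
Answer: -467/120 + 215/8*i + 1363/60*j + 2073/100*k


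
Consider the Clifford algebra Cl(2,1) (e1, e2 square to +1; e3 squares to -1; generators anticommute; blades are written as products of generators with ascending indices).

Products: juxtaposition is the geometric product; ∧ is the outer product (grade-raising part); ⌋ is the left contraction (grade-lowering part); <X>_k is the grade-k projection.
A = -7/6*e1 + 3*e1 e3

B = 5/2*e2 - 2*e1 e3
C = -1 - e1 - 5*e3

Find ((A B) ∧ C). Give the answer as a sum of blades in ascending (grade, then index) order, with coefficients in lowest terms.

step 1: -6 + 7/3*e3 - 35/12*e1 e2 - 15/2*e1 e2 e3
step 2: 6 + 6*e1 + 83/3*e3 + 35/12*e1 e2 + 7/3*e1 e3 + 265/12*e1 e2 e3
Answer: 6 + 6*e1 + 83/3*e3 + 35/12*e1 e2 + 7/3*e1 e3 + 265/12*e1 e2 e3


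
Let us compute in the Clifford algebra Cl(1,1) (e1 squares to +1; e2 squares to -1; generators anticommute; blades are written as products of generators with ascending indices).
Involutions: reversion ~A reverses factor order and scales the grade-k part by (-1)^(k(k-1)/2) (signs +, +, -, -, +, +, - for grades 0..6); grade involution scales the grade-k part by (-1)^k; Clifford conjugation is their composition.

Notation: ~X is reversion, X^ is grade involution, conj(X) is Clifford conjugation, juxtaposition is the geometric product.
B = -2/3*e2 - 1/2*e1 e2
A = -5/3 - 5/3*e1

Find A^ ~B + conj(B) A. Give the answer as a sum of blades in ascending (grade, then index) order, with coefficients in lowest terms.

first term: 35/18*e2 - 35/18*e1 e2
second term: -5/18*e2 + 5/18*e1 e2
Answer: 5/3*e2 - 5/3*e1 e2


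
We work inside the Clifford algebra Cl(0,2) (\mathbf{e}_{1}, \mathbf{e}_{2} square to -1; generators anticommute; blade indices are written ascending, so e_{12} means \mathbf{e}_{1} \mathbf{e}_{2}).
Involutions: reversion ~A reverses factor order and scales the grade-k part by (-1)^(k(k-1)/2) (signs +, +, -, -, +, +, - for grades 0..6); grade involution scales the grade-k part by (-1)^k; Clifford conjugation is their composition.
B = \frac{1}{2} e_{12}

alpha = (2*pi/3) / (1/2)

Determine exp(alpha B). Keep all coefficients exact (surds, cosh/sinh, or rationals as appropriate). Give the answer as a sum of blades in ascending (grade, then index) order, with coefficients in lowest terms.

B^2 = (\frac{1}{2})^2*(e_{12})^2 = \frac{1}{4}*(-1) = -\frac{1}{4} (a basis 2-blade squares to minus the product of its generators' squares).
B^2 = -\frac{1}{4} — the series telescopes trigonometrically here: l = \frac{1}{2}, alpha*l = \frac{2 \pi}{3}, so exp(alpha B) = cos(\frac{2 \pi}{3}) + (sin(\frac{2 \pi}{3})/(\frac{1}{2}))*B = - \frac{1}{2} + (\sqrt{3})*B.
Answer: - \frac{1}{2} + \frac{\sqrt{3}}{2} e_{12}


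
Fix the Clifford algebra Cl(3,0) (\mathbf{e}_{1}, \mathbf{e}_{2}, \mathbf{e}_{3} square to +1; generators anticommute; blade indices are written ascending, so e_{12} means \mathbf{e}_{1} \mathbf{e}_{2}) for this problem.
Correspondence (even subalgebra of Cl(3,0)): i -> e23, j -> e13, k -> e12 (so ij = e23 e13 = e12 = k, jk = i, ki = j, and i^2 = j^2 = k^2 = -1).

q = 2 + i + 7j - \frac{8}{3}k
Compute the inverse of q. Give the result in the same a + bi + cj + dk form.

In blades: q = 2 - \frac{8}{3} e_{12} + 7 e_{13} + e_{23}.
With qbar = 2 + \frac{8}{3} e_{12} - 7 e_{13} - e_{23} (scalar fixed, mapped units negated), q qbar = \frac{550}{9} (the sum of squared coefficients), so q^-1 = qbar / (\frac{550}{9}) = \frac{9}{275} + \frac{12}{275} e_{12} - \frac{63}{550} e_{13} - \frac{9}{550} e_{23}; translating back:
Answer: \frac{9}{275} - \frac{9}{550}i - \frac{63}{550}j + \frac{12}{275}k


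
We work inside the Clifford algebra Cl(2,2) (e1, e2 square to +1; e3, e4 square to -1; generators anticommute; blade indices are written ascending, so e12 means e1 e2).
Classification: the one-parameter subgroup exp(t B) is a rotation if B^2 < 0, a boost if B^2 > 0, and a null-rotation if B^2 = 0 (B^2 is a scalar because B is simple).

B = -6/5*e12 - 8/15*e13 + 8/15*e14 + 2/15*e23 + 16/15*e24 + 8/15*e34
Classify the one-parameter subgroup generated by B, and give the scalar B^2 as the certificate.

B^2 term by term: the squares give (-6/5)^2*(e12)^2 + (-8/15)^2*(e13)^2 + (8/15)^2*(e14)^2 + (2/15)^2*(e23)^2 + (16/15)^2*(e24)^2 + (8/15)^2*(e34)^2 = 36/25*(-1) + 64/225*(+1) + 64/225*(+1) + 4/225*(+1) + 256/225*(+1) + 64/225*(-1) = 0 (each basis 2-blade squares to minus the product of its generators' squares); cross terms between blades sharing an index anticommute and cancel; the commuting (index-disjoint) pairs give grade-4 terms 2*c*c'*(blade product), which cancel blade by blade — e1234: -32/25 + 256/225 + 32/225 = 0 — confirming B is simple. So B^2 = 0.
Answer: null-rotation, certificate B^2 = 0. Key observation: B^2 = 0 is a conjugation invariant, so its sign decides the class regardless of the surface form of B.


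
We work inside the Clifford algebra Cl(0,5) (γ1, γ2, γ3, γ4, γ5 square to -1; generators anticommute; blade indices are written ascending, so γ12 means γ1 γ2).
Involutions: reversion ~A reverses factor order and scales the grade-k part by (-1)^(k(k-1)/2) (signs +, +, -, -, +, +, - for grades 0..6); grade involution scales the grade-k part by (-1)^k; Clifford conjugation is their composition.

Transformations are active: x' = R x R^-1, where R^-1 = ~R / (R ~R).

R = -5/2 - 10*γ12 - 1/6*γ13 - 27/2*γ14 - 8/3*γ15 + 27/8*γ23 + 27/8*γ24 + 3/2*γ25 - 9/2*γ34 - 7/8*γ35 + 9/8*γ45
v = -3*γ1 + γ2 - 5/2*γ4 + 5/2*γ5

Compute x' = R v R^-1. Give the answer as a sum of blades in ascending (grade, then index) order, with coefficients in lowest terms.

~R = -5/2 + 10*γ12 + 1/6*γ13 + 27/2*γ14 + 8/3*γ15 - 27/8*γ23 - 27/8*γ24 - 3/2*γ25 + 9/2*γ34 + 7/8*γ35 - 9/8*γ45, and R ~R = 49385/144, so R^-1 = ~R / (49385/144).
R v = -115/12*γ1 + 515/16*γ2 - 83/16*γ3 + 757/16*γ4 + 7/16*γ5 - 239/24*γ123 + 227/8*γ124 - 161/6*γ125 + 167/12*γ134 + 53/24*γ135 - 1051/24*γ145 - 207/16*γ234 + 121/16*γ235 + 213/16*γ245 - 215/16*γ345
Answer: 18369/7055*γ1 + 10243/14110*γ2 + 26621/14110*γ3 - 1381/1411*γ4 + 1356/415*γ5


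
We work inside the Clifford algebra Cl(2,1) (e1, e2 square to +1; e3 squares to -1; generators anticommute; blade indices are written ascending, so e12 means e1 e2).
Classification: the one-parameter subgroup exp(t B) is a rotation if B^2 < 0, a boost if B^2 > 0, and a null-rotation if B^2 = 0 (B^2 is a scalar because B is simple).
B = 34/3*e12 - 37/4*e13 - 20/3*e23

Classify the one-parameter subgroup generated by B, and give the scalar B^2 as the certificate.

B^2 term by term: the squares give (34/3)^2*(e12)^2 + (-37/4)^2*(e13)^2 + (-20/3)^2*(e23)^2 = 1156/9*(-1) + 1369/16*(+1) + 400/9*(+1) = 25/16 (each basis 2-blade squares to minus the product of its generators' squares); cross terms between blades sharing an index anticommute and cancel. So B^2 = 25/16.
Answer: boost, certificate B^2 = 25/16. Because 25/16 is invariant under every versor sandwich, the classification follows from its sign alone.


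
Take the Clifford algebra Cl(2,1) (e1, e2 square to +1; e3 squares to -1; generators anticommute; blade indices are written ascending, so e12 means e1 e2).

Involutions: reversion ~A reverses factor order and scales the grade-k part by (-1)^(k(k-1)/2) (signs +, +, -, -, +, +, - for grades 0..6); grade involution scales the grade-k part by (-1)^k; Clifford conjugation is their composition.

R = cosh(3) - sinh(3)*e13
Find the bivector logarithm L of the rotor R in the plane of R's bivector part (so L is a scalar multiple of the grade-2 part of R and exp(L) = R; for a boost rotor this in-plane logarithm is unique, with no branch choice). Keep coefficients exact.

The scalar part of R is cosh(3), giving the rapidity magnitude (cosh is even); the bivector part supplies orientation, its quotient by sinh of the rapidity is the plane, and L = rapidity * plane — unique in that plane, since flipping both signs leaves L unchanged.
Concretely: cosh(rapidity) = cosh(3) gives rapidity = ±3, and since rapidity/sinh(rapidity) is even the sign is immaterial: L = (rapidity/sinh(rapidity)) * <R>_2 = (3/sinh(3)) * <R>_2.
Answer: -3*e13


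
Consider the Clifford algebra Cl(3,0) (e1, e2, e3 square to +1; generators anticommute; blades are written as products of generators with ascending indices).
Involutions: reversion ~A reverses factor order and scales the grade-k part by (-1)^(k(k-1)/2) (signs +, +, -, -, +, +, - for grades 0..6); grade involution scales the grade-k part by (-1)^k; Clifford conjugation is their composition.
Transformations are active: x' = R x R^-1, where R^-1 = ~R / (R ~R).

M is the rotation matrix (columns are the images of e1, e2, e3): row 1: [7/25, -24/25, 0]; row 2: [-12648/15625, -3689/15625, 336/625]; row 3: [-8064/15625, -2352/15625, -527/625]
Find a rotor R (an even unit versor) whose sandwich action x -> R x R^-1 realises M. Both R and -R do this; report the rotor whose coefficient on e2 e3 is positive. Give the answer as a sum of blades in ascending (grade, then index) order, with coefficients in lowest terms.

Method: write R = a + b12*e1 e2 + b13*e1 e3 + b23*e2 e3 with a^2 + b12^2 + b13^2 + b23^2 = 1 (so R^-1 = ~R). Expanding the columns R e_j ~R gives tr M = 4a^2 - 1 and, from the antisymmetric part, M21 - M12 = -4a*b12, M13 - M31 = 4a*b13, M32 - M23 = -4a*b23.
Here tr M = -12489/15625, so a^2 = (1 + tr M)/4 = 784/15625 and a = ±28/125. Taking a = 28/125: M21 - M12 = 2352/15625, M13 - M31 = 8064/15625, M32 - M23 = -10752/15625, giving b12 = -21/125, b13 = 72/125, b23 = 96/125, i.e. R = 28/125 - 21/125*e1 e2 + 72/125*e1 e3 + 96/125*e2 e3.
Its e2 e3 coefficient is already positive.
Answer: 28/125 - 21/125*e1 e2 + 72/125*e1 e3 + 96/125*e2 e3. Why the constraint matters: R and -R act identically through the sandwich — M has trace -12489/15625 either way — so only the sign condition on e2 e3 picks one of the two preimages.


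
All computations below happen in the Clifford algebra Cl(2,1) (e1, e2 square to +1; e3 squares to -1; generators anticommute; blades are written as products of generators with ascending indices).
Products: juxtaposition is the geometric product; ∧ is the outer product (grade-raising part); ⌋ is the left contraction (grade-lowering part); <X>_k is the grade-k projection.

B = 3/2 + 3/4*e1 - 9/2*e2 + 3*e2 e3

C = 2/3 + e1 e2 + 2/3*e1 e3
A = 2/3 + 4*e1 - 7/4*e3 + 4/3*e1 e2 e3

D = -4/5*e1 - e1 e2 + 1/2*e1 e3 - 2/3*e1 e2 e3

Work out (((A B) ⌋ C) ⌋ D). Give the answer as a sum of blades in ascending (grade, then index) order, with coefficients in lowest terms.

step 1: 4 + 21/2*e1 - 33/4*e2 - 21/8*e3 - 18*e1 e2 + 117/16*e1 e3 - 39/8*e2 e3 + 14*e1 e2 e3
step 2: 613/24 + 13/2*e1 + 21/2*e2 + 7*e3 + 4*e1 e2 + 8/3*e1 e3
step 3: 2/15 - 193/30*e1 - 85/18*e2 + 71/12*e3 - 167/8*e1 e2 + 949/48*e1 e3 - 13/3*e2 e3 - 613/36*e1 e2 e3
Answer: 2/15 - 193/30*e1 - 85/18*e2 + 71/12*e3 - 167/8*e1 e2 + 949/48*e1 e3 - 13/3*e2 e3 - 613/36*e1 e2 e3


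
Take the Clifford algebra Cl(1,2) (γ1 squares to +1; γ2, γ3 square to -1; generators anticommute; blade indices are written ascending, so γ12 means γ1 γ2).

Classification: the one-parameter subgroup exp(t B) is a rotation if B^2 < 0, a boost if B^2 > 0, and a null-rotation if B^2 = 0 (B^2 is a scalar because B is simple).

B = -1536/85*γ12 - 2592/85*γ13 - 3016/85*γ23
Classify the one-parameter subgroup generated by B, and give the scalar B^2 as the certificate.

B^2 term by term: the squares give (-1536/85)^2*(γ12)^2 + (-2592/85)^2*(γ13)^2 + (-3016/85)^2*(γ23)^2 = 2359296/7225*(+1) + 6718464/7225*(+1) + 9096256/7225*(-1) = -64/25 (each basis 2-blade squares to minus the product of its generators' squares); cross terms between blades sharing an index anticommute and cancel. So B^2 = -64/25.
Answer: rotation, certificate B^2 = -64/25. The invariant at work: B^2 = -64/25 is unchanged by conjugation, hence its sign classifies the subgroup whatever basis B is written in.


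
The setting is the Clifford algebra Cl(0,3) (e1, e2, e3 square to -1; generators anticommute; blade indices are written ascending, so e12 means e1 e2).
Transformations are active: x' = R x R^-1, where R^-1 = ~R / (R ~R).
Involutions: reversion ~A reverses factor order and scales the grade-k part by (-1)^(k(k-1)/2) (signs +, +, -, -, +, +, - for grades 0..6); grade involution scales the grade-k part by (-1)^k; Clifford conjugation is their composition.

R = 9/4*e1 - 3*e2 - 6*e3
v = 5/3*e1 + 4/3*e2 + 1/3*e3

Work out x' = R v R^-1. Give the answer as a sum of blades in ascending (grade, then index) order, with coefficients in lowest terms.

~R = 9/4*e1 - 3*e2 - 6*e3, and R ~R = -801/16, so R^-1 = ~R / (-801/16).
R v = 9/4 + 8*e12 + 43/4*e13 + 7*e23
Answer: -499/267*e1 - 284/267*e2 + 55/267*e3


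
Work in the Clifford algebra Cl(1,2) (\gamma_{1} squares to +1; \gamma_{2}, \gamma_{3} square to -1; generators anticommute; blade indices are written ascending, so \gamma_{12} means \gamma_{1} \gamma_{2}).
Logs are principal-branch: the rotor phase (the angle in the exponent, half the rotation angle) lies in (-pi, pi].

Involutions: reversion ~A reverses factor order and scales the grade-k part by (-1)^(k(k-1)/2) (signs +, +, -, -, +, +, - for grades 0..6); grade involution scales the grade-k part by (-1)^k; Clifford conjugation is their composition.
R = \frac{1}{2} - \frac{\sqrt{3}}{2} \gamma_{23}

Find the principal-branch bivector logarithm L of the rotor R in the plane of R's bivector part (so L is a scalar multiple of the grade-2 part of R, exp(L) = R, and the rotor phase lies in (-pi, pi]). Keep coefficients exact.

The scalar part of R is \frac{1}{2}, which pins the rotor phase on the principal branch; dividing the bivector part by the sine of that phase recovers the unit plane, and L is the phase times that plane.
Concretely: cos(phase) = \frac{1}{2} gives phase = ±\frac{\pi}{3}, and since phase/sin(phase) is even the sign is immaterial: L = (phase/sin(phase)) * <R>_2 = (\frac{2 \sqrt{3} \pi}{9}) * <R>_2.
Answer: - \frac{\pi}{3} \gamma_{23}


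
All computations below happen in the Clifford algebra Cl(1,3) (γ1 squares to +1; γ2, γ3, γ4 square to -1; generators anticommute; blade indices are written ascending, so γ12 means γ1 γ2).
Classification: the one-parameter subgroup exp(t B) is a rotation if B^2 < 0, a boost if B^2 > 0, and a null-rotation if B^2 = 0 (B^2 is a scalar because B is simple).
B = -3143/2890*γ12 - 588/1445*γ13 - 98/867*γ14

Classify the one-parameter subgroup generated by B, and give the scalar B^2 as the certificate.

B^2 term by term: the squares give (-3143/2890)^2*(γ12)^2 + (-588/1445)^2*(γ13)^2 + (-98/867)^2*(γ14)^2 = 9878449/8352100*(+1) + 345744/2088025*(+1) + 9604/751689*(+1) = 49/36 (each basis 2-blade squares to minus the product of its generators' squares); cross terms between blades sharing an index anticommute and cancel. So B^2 = 49/36.
Answer: boost, certificate B^2 = 49/36. The invariant at work: B^2 = 49/36 is unchanged by conjugation, hence its sign classifies the subgroup whatever basis B is written in.


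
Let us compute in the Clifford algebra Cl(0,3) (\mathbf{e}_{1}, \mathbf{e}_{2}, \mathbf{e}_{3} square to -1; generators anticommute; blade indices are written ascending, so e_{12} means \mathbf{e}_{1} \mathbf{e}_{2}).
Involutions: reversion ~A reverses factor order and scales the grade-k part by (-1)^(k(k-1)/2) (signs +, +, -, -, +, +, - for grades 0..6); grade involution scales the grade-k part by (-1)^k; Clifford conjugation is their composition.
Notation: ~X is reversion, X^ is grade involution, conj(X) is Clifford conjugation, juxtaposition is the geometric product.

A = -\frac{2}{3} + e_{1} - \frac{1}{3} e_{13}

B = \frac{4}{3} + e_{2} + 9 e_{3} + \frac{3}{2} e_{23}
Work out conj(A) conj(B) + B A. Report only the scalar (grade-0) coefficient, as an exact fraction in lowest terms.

first term: -\frac{8}{9} + \frac{5}{3} e_{1} + \frac{2}{3} e_{2} + 6 e_{3} + \frac{1}{2} e_{12} + \frac{85}{9} e_{13} + e_{23} + \frac{11}{6} e_{123}
second term: -\frac{8}{9} - \frac{5}{3} e_{1} - \frac{2}{3} e_{2} - 6 e_{3} - \frac{1}{2} e_{12} - \frac{85}{9} e_{13} - e_{23} + \frac{11}{6} e_{123}
Answer: -\frac{16}{9}


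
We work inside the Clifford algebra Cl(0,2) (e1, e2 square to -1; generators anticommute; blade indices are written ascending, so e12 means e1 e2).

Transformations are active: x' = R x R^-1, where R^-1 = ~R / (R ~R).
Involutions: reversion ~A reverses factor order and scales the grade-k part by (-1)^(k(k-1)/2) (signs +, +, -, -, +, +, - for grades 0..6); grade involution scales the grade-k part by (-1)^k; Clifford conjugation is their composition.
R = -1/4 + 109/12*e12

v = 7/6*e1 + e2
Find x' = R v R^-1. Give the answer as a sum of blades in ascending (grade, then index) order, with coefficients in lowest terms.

~R = -1/4 - 109/12*e12, and R ~R = 5945/72, so R^-1 = ~R / (5945/72).
R v = -75/8*e1 + 745/72*e2
Answer: -3959/3567*e1 - 2527/2378*e2


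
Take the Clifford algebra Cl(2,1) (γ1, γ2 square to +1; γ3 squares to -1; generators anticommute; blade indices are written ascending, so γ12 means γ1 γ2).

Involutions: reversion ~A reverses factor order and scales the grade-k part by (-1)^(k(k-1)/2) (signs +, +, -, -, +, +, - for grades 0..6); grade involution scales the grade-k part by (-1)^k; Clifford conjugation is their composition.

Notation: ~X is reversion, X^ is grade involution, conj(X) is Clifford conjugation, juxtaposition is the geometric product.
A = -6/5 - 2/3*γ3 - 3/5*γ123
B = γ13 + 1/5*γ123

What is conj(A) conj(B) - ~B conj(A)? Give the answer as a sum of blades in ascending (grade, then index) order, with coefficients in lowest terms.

first term: -3/25 - 2/3*γ1 - 3/5*γ2 - 2/15*γ12 + 6/5*γ13 - 6/25*γ123
second term: 3/25 + 2/3*γ1 - 3/5*γ2 + 2/15*γ12 + 6/5*γ13 + 6/25*γ123
Answer: -6/25 - 4/3*γ1 - 4/15*γ12 - 12/25*γ123


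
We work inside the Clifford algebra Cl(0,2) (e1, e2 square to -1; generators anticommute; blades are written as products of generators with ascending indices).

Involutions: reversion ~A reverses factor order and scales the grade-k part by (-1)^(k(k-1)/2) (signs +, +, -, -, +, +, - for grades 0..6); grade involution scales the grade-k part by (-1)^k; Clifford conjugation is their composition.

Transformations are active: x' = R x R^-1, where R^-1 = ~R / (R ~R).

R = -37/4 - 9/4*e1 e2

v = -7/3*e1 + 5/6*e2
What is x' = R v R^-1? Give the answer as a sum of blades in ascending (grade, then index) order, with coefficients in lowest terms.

~R = -37/4 + 9/4*e1 e2, and R ~R = 725/8, so R^-1 = ~R / (725/8).
R v = 563/24*e1 - 59/24*e2
Answer: -10681/4350*e1 - 721/2175*e2


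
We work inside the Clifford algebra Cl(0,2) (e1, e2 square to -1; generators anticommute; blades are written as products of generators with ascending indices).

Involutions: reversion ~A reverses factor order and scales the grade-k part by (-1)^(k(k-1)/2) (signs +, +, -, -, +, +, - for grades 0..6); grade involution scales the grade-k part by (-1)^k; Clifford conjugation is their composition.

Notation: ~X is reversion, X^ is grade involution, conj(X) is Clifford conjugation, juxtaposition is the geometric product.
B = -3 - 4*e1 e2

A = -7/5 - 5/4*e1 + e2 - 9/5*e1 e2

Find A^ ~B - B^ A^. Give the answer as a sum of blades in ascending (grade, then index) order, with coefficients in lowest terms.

first term: 57/5 - 31/4*e1 - 2*e2 - 1/5*e1 e2
second term: -3 - 31/4*e1 - 2*e2 + 11*e1 e2
Answer: 72/5 - 56/5*e1 e2


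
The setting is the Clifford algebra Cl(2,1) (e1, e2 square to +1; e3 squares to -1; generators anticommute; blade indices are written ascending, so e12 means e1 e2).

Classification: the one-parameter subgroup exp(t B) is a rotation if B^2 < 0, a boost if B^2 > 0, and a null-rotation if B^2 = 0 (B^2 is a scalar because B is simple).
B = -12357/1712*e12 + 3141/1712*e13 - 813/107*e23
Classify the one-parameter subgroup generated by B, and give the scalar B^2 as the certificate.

B^2 term by term: the squares give (-12357/1712)^2*(e12)^2 + (3141/1712)^2*(e13)^2 + (-813/107)^2*(e23)^2 = 152695449/2930944*(-1) + 9865881/2930944*(+1) + 660969/11449*(+1) = 9 (each basis 2-blade squares to minus the product of its generators' squares); cross terms between blades sharing an index anticommute and cancel. So B^2 = 9.
Answer: boost, certificate B^2 = 9. One invariant decides it: the square 9 survives every conjugation, and its sign is exactly the classification.


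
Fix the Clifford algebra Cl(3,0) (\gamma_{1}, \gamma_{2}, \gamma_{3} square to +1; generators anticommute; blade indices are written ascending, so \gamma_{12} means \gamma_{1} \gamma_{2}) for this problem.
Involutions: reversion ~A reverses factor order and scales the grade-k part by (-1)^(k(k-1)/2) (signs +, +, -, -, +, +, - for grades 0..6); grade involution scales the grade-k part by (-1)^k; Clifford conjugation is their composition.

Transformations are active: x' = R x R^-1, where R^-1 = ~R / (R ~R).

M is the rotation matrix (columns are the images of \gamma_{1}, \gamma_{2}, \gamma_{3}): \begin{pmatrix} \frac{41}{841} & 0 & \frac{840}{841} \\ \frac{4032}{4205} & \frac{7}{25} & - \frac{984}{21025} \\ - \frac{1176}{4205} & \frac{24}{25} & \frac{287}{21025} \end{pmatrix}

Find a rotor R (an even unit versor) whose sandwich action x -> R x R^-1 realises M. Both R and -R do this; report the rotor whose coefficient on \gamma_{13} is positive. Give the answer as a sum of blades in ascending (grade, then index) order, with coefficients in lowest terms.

Method: write R = a + b12*\gamma_{12} + b13*\gamma_{13} + b23*\gamma_{23} with a^2 + b12^2 + b13^2 + b23^2 = 1 (so R^-1 = ~R). Expanding the columns R e_j ~R gives tr M = 4a^2 - 1 and, from the antisymmetric part, M21 - M12 = -4a*b12, M13 - M31 = 4a*b13, M32 - M23 = -4a*b23.
Here tr M = \frac{7199}{21025}, so a^2 = (1 + tr M)/4 = \frac{7056}{21025} and a = ±\frac{84}{145}. Taking a = \frac{84}{145}: M21 - M12 = \frac{4032}{4205}, M13 - M31 = \frac{5376}{4205}, M32 - M23 = \frac{21168}{21025}, giving b12 = -\frac{12}{29}, b13 = \frac{16}{29}, b23 = -\frac{63}{145}, i.e. R = \frac{84}{145} - \frac{12}{29} \gamma_{12} + \frac{16}{29} \gamma_{13} - \frac{63}{145} \gamma_{23}.
Its \gamma_{13} coefficient is already positive.
Answer: \frac{84}{145} - \frac{12}{29} \gamma_{12} + \frac{16}{29} \gamma_{13} - \frac{63}{145} \gamma_{23}. Why the constraint matters: R and -R act identically through the sandwich — M has trace \frac{7199}{21025} either way — so only the sign condition on \gamma_{13} picks one of the two preimages.


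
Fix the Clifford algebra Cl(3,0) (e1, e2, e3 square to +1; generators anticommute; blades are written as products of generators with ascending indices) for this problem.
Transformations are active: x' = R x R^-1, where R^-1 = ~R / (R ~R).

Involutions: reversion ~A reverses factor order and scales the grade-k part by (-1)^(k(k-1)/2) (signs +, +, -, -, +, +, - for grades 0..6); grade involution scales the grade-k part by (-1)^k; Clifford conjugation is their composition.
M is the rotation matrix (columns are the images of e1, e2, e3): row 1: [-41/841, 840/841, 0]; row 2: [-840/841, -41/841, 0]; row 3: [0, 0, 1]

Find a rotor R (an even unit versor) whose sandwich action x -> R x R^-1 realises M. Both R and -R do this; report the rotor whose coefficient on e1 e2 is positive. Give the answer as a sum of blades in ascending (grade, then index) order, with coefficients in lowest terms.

Method: write R = a + b12*e1 e2 + b13*e1 e3 + b23*e2 e3 with a^2 + b12^2 + b13^2 + b23^2 = 1 (so R^-1 = ~R). Expanding the columns R e_j ~R gives tr M = 4a^2 - 1 and, from the antisymmetric part, M21 - M12 = -4a*b12, M13 - M31 = 4a*b13, M32 - M23 = -4a*b23.
Here tr M = 759/841, so a^2 = (1 + tr M)/4 = 400/841 and a = ±20/29. Taking a = 20/29: M21 - M12 = -1680/841, M13 - M31 = 0, M32 - M23 = 0, giving b12 = 21/29, b13 = 0, b23 = 0, i.e. R = 20/29 + 21/29*e1 e2.
Its e1 e2 coefficient is already positive.
Answer: 20/29 + 21/29*e1 e2. Note: both R and -R realise this M (trace 759/841); the covering map identifies them, and the e1 e2-coefficient sign is the tie-breaker.


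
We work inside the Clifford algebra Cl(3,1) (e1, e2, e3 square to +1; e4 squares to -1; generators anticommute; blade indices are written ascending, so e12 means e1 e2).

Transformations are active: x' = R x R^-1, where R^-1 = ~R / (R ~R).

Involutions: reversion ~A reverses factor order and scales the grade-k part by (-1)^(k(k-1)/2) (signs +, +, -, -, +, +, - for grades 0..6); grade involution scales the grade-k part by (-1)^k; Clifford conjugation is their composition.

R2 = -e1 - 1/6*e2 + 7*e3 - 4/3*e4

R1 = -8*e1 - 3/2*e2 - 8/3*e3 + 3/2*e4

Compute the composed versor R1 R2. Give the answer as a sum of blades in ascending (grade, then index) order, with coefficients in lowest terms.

Distribute over the terms of R1 (each basis-blade product reordered to ascending indices, repeated generators contracted through their squares):
(-8*e1) R2 = 8 + 4/3*e12 - 56*e13 + 32/3*e14
(-3/2*e2) R2 = 1/4 - 3/2*e12 - 21/2*e23 + 2*e24
(-8/3*e3) R2 = -56/3 - 8/3*e13 - 4/9*e23 + 32/9*e34
(3/2*e4) R2 = 2 + 3/2*e14 + 1/4*e24 - 21/2*e34
Summing the partial products and collecting blades:
Answer: -101/12 - 1/6*e12 - 176/3*e13 + 73/6*e14 - 197/18*e23 + 9/4*e24 - 125/18*e34


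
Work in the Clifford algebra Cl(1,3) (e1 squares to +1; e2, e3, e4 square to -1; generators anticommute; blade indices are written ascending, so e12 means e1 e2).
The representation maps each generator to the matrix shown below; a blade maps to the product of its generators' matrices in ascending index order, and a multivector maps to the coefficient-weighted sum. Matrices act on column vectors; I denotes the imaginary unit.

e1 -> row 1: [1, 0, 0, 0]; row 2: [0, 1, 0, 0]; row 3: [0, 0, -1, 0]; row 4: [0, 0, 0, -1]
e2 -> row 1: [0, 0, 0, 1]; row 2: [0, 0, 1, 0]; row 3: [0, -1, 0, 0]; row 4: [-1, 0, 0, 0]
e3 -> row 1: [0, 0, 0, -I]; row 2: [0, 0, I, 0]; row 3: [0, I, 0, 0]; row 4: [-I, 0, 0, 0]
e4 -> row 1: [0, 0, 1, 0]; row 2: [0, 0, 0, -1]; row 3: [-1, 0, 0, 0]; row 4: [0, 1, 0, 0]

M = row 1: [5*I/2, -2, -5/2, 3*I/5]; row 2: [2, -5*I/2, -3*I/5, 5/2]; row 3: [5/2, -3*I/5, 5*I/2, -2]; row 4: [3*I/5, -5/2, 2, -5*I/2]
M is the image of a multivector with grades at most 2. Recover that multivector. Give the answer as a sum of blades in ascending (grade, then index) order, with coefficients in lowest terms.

Method: the blade images are trace-orthogonal — tr(rho(e_A) rho(e_B)^-1) = 4 if A = B and 0 otherwise — and rho(e_A)^-1 = (e_A)^2 * rho(e_A) with (e_A)^2 = +1 or -1, so the coefficient of e_A in the preimage is (e_A)^2 * tr(M rho(e_A))/4.
Nonzero projections over blades of grade <= 2: e3: (e3)^2 = -1, tr(M rho(e3)) = 12/5, coefficient -3/5; e4: (e4)^2 = -1, tr(M rho(e4)) = 10, coefficient -5/2; e23: (e23)^2 = -1, tr(M rho(e23)) = 10, coefficient -5/2; e24: (e24)^2 = -1, tr(M rho(e24)) = 8, coefficient -2. Every other blade of grade <= 2 projects to 0.
Answer: -3/5*e3 - 5/2*e4 - 5/2*e23 - 2*e24


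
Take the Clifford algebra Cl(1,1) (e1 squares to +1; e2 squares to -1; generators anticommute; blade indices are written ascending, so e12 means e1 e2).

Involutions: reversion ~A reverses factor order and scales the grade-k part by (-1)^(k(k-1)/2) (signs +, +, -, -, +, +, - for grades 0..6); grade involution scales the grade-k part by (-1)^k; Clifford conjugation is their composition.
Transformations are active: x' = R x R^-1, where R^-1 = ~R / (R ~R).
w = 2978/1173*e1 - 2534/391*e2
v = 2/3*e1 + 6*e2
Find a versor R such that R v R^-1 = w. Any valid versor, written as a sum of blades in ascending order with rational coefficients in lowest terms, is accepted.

A norm check does it: q(v) = q(w) = -320/9, hence R = v + w = 3760/1173*e1 - 188/391*e2 realises the map — parallel part kept, (v - w)/2 negated, v carried to w.
Answer: 3760/1173*e1 - 188/391*e2


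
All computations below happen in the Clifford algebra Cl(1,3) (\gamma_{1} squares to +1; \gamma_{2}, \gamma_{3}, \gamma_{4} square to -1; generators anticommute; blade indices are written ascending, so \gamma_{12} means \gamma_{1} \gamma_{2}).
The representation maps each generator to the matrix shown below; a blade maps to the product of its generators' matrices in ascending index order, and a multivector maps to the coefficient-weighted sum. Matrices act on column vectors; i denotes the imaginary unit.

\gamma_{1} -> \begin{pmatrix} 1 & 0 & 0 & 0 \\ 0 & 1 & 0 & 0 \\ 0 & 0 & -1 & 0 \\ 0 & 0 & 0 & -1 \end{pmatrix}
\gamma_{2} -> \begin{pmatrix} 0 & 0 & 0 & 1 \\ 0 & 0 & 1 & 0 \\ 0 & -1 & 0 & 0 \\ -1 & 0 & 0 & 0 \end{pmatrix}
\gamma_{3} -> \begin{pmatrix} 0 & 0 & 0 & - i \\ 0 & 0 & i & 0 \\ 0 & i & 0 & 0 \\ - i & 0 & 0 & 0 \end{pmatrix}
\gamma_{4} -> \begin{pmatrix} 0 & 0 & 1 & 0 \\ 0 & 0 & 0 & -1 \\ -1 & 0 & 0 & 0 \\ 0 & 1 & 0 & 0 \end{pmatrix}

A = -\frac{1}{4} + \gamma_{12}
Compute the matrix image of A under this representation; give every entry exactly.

Bivector images (products of the table entries): rho(\gamma_{12}) = rho(\gamma_{1})rho(\gamma_{2}) = \begin{pmatrix} 0 & 0 & 0 & 1 \\ 0 & 0 & 1 & 0 \\ 0 & 1 & 0 & 0 \\ 1 & 0 & 0 & 0 \end{pmatrix}.
M = (-\frac{1}{4})*1 + (1)*rho(\gamma_{12}), summed entrywise (1 is the identity matrix):
Answer: \begin{pmatrix} - \frac{1}{4} & 0 & 0 & 1 \\ 0 & - \frac{1}{4} & 1 & 0 \\ 0 & 1 & - \frac{1}{4} & 0 \\ 1 & 0 & 0 & - \frac{1}{4} \end{pmatrix}


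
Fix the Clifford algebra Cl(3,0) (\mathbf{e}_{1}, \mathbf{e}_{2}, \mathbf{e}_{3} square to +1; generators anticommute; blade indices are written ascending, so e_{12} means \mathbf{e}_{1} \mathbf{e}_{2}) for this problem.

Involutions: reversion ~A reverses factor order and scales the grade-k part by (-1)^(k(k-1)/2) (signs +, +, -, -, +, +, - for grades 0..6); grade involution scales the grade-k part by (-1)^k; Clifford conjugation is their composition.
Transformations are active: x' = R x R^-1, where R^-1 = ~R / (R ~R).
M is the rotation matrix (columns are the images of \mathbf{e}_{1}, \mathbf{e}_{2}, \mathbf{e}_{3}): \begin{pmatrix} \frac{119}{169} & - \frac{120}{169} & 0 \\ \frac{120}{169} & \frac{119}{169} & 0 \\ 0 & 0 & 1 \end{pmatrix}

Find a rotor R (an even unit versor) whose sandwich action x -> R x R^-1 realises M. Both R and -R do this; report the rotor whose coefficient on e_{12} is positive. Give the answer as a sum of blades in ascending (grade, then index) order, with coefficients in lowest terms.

Method: write R = a + b12*e_{12} + b13*e_{13} + b23*e_{23} with a^2 + b12^2 + b13^2 + b23^2 = 1 (so R^-1 = ~R). Expanding the columns R e_j ~R gives tr M = 4a^2 - 1 and, from the antisymmetric part, M21 - M12 = -4a*b12, M13 - M31 = 4a*b13, M32 - M23 = -4a*b23.
Here tr M = \frac{407}{169}, so a^2 = (1 + tr M)/4 = \frac{144}{169} and a = ±\frac{12}{13}. Taking a = \frac{12}{13}: M21 - M12 = \frac{240}{169}, M13 - M31 = 0, M32 - M23 = 0, giving b12 = -\frac{5}{13}, b13 = 0, b23 = 0, i.e. R = \frac{12}{13} - \frac{5}{13} e_{12}.
Its e_{12} coefficient is negative, so report the other preimage -R.
Answer: -\frac{12}{13} + \frac{5}{13} e_{12}. Why the constraint matters: R and -R act identically through the sandwich — M has trace \frac{407}{169} either way — so only the sign condition on e_{12} picks one of the two preimages.


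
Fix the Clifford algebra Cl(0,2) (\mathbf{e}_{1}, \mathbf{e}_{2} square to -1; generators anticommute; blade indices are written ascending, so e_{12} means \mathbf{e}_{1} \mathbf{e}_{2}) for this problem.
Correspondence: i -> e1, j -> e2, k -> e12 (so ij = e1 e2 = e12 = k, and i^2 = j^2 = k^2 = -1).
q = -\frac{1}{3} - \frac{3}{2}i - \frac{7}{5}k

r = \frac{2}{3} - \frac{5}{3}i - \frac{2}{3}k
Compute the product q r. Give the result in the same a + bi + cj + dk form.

In blades: q = -\frac{1}{3} - \frac{3}{2} e_{1} - \frac{7}{5} e_{12}, r = \frac{2}{3} - \frac{5}{3} e_{1} - \frac{2}{3} e_{12}.
Distribute q over r term by term (generator squares from the signature, products reordered to ascending indices): (-\frac{1}{3})*r = -\frac{2}{9} + \frac{5}{9} e_{1} + \frac{2}{9} e_{12}; (-\frac{3}{2} e_{1})*r = -\frac{5}{2} - e_{1} - e_{2}; (-\frac{7}{5} e_{12})*r = -\frac{14}{15} + \frac{7}{3} e_{2} - \frac{14}{15} e_{12}.
Sum: -\frac{329}{90} - \frac{4}{9} e_{1} + \frac{4}{3} e_{2} - \frac{32}{45} e_{12}; translating back through the correspondence:
Answer: -\frac{329}{90} - \frac{4}{9}i + \frac{4}{3}j - \frac{32}{45}k


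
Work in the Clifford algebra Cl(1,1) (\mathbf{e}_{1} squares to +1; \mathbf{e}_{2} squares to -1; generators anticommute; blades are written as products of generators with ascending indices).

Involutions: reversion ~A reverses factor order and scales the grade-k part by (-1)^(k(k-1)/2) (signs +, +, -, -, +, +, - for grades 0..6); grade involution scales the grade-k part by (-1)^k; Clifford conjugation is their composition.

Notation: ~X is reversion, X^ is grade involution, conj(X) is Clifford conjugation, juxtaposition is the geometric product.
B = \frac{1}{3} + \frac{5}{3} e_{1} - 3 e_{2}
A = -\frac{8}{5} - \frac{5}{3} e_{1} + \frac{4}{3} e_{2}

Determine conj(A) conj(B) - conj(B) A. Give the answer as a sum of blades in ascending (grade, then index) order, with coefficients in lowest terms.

first term: \frac{31}{45} + \frac{29}{9} e_{1} - \frac{236}{45} e_{2} + \frac{25}{9} e_{1} e_{2}
second term: -\frac{79}{45} + \frac{19}{9} e_{1} - \frac{196}{45} e_{2} + \frac{25}{9} e_{1} e_{2}
Answer: \frac{22}{9} + \frac{10}{9} e_{1} - \frac{8}{9} e_{2}


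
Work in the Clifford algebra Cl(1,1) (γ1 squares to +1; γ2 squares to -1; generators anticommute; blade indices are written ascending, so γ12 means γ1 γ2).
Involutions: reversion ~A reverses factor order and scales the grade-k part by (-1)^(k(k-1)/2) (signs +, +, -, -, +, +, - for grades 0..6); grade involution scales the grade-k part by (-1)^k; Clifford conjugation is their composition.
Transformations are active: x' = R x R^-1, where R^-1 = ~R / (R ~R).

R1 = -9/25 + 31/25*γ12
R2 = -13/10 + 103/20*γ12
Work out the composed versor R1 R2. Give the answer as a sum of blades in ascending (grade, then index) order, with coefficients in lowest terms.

Distribute over the terms of R1 (each basis-blade product reordered to ascending indices, repeated generators contracted through their squares):
(-9/25) R2 = 117/250 - 927/500*γ12
(31/25*γ12) R2 = 3193/500 - 403/250*γ12
Summing the partial products and collecting blades:
Answer: 3427/500 - 1733/500*γ12


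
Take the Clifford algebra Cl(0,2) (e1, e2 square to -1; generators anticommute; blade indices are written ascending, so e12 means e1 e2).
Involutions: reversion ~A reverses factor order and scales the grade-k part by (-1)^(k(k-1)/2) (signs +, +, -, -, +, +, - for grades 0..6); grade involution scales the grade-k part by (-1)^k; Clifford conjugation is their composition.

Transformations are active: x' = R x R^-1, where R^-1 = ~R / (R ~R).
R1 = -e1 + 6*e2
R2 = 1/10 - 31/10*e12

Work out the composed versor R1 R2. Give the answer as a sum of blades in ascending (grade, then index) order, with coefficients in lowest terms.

Distribute over the terms of R1 (each basis-blade product reordered to ascending indices, repeated generators contracted through their squares):
(-e1) R2 = -1/10*e1 - 31/10*e2
(6*e2) R2 = -93/5*e1 + 3/5*e2
Summing the partial products and collecting blades:
Answer: -187/10*e1 - 5/2*e2


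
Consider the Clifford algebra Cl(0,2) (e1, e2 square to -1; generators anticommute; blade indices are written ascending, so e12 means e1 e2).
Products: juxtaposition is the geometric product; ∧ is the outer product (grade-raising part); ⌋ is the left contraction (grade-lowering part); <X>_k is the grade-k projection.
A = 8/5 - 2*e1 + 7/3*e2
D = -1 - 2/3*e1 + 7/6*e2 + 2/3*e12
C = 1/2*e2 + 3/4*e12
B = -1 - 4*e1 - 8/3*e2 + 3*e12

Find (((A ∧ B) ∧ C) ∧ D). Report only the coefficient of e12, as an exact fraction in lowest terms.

step 1: -8/5 - 22/5*e1 - 33/5*e2 + 292/15*e12
step 2: -4/5*e2 - 17/5*e12
step 3: 4/5*e2 + 43/15*e12
Answer: 43/15


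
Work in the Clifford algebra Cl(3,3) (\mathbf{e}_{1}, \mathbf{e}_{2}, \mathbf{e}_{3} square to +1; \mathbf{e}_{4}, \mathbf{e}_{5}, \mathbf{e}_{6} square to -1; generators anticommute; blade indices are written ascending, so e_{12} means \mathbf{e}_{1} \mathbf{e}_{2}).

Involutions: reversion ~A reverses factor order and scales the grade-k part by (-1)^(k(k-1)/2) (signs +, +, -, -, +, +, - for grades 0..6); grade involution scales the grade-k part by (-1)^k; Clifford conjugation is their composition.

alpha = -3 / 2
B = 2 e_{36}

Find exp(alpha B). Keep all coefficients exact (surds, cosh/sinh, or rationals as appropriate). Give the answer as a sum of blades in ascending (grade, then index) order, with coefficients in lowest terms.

B^2 = (2)^2*(e_{36})^2 = 4*(+1) = 4 (a basis 2-blade squares to minus the product of its generators' squares).
B^2 = 4 — a positive square means the series sums to a boost: l = 2, alpha*l = -3, so exp(alpha B) = cosh(-3) + (sinh(-3)/2)*B = \cosh{\left(3 \right)} + (- \frac{\sinh{\left(3 \right)}}{2})*B.
Answer: \cosh{\left(3 \right)} - \sinh{\left(3 \right)} e_{36}


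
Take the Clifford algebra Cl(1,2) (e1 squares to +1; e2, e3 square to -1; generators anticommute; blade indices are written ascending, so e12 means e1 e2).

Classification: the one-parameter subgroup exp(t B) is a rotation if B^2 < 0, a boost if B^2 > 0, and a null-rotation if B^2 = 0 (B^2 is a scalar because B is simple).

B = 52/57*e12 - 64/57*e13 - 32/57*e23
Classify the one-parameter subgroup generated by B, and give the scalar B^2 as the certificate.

B^2 term by term: the squares give (52/57)^2*(e12)^2 + (-64/57)^2*(e13)^2 + (-32/57)^2*(e23)^2 = 2704/3249*(+1) + 4096/3249*(+1) + 1024/3249*(-1) = 16/9 (each basis 2-blade squares to minus the product of its generators' squares); cross terms between blades sharing an index anticommute and cancel. So B^2 = 16/9.
Answer: boost, certificate B^2 = 16/9. B^2 = 16/9 is basis-independent, so its sign is the whole story.


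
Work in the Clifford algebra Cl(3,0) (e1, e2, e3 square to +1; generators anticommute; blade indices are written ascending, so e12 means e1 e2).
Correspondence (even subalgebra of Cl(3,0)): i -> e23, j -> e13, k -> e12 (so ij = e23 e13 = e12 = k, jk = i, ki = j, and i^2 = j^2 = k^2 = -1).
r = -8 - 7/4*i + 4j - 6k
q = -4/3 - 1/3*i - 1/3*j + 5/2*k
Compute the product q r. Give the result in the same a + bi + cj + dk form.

In blades: q = -4/3 + 5/2*e12 - 1/3*e13 - 1/3*e23, r = -8 - 6*e12 + 4*e13 - 7/4*e23.
Distribute q over r term by term (generator squares from the signature, products reordered to ascending indices): (-4/3)*r = 32/3 + 8*e12 - 16/3*e13 + 7/3*e23; (5/2*e12)*r = 15 - 20*e12 - 35/8*e13 - 10*e23; (-1/3*e13)*r = 4/3 - 7/12*e12 + 8/3*e13 + 2*e23; (-1/3*e23)*r = -7/12 - 4/3*e12 - 2*e13 + 8/3*e23.
Sum: 317/12 - 167/12*e12 - 217/24*e13 - 3*e23; translating back through the correspondence:
Answer: 317/12 - 3i - 217/24*j - 167/12*k


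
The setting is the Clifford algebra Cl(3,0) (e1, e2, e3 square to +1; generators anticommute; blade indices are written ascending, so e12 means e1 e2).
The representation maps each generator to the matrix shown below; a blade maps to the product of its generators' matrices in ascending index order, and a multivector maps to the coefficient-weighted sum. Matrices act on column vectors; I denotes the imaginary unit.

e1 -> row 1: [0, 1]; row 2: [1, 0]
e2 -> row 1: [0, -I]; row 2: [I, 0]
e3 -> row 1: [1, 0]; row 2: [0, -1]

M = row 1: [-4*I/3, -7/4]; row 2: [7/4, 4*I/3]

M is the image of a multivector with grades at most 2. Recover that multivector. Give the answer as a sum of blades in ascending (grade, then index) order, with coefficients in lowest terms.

Method: 1, rho(e1), rho(e2), rho(e3) form a trace-orthogonal basis of the 2x2 complex matrices (tr(X Y) = 2 if X = Y, else 0), so M = m0*1 + m1*rho(e1) + m2*rho(e2) + m3*rho(e3) with m0 = tr(M)/2 = 0, m1 = tr(M rho(e1))/2 = 0, m2 = tr(M rho(e2))/2 = -7*I/4, m3 = tr(M rho(e3))/2 = -4*I/3.
Multiplying table entries, the bivector images are rho(e12) = I*rho(e3), rho(e13) = -I*rho(e2), rho(e23) = I*rho(e1); with real blade coefficients the real parts of m0..m3 are the coefficients of 1, e1, e2, e3 and the imaginary parts give the bivectors (e23: Im m1, e13: -Im m2, e12: Im m3).
Answer: -4/3*e12 + 7/4*e13
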